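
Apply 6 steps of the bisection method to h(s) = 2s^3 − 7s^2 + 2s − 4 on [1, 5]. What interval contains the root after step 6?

h(3) = -7 < 0, so the root lies in [3, 5]
h(4) = 20 > 0, so the root lies in [3, 4]
h(3.5) = 3 > 0, so the root lies in [3, 3.5]
h(3.25) = -2.7812 < 0, so the root lies in [3.25, 3.5]
h(3.375) = -0.0977 < 0, so the root lies in [3.375, 3.5]
h(3.4375) = 1.3979 > 0, so the root lies in [3.375, 3.4375]

[3.375, 3.4375]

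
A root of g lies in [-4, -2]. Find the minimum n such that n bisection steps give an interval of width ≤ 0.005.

9

Width after n steps is 2/2^n. Need 2^n ≥ 2/0.005 = 400.
2^8 = 256 < 400 ≤ 2^9 = 512, so n = 9.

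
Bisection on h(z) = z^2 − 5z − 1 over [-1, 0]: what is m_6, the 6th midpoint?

-0.203125

midpoint -0.5: h = 1.75 > 0 → [-0.5, 0]
midpoint -0.25: h = 0.3125 > 0 → [-0.25, 0]
midpoint -0.125: h = -0.359375 < 0 → [-0.25, -0.125]
midpoint -0.1875: h = -0.0273 < 0 → [-0.25, -0.1875]
midpoint -0.21875: h = 0.1416 > 0 → [-0.21875, -0.1875]
midpoint -0.203125: h = 0.0569 > 0 → [-0.203125, -0.1875]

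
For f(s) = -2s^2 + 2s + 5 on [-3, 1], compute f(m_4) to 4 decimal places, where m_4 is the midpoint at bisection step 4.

-0.6250

f(-1) = 1 > 0, so the root lies in [-3, -1]
f(-2) = -7 < 0, so the root lies in [-2, -1]
f(-1.5) = -2.5 < 0, so the root lies in [-1.5, -1]
f(-1.25) = -0.625 < 0, so the root lies in [-1.25, -1]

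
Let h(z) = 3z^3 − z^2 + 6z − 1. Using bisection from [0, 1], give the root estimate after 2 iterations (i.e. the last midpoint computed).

0.25

h(0.5) = 2.125 > 0, so the root lies in [0, 0.5]
h(0.25) = 0.484375 > 0, so the root lies in [0, 0.25]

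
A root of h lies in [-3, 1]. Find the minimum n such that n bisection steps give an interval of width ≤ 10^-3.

Width after n steps is 4/2^n. Need 2^n ≥ 4/10^-3 = 4000.
2^11 = 2048 < 4000 ≤ 2^12 = 4096, so n = 12.

12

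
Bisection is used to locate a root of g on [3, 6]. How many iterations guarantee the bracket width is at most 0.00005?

Width after n steps is 3/2^n. Need 2^n ≥ 3/0.00005 = 60000.
2^15 = 32768 < 60000 ≤ 2^16 = 65536, so n = 16.

16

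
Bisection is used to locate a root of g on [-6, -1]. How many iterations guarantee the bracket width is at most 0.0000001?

26

Width after n steps is 5/2^n. Need 2^n ≥ 5/0.0000001 = 50000000.
2^25 = 33554432 < 50000000 ≤ 2^26 = 67108864, so n = 26.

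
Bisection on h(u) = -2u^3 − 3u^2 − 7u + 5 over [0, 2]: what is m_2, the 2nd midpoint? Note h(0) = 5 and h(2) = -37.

m = 1, h(m) = -7 (−); new bracket [0, 1]
m = 0.5, h(m) = 0.5 (+); new bracket [0.5, 1]

0.5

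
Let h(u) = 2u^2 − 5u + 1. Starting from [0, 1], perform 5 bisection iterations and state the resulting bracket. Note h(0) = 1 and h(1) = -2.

h(0.5) = -1 < 0, so the root lies in [0, 0.5]
h(0.25) = -0.125 < 0, so the root lies in [0, 0.25]
h(0.125) = 0.40625 > 0, so the root lies in [0.125, 0.25]
h(0.1875) = 0.1328 > 0, so the root lies in [0.1875, 0.25]
h(0.21875) = 0.002 > 0, so the root lies in [0.21875, 0.25]

[0.21875, 0.25]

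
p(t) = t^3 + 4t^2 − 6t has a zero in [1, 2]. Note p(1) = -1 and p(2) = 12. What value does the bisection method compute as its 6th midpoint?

1.171875

p(1.5) = 3.375 > 0, so the root lies in [1, 1.5]
p(1.25) = 0.703125 > 0, so the root lies in [1, 1.25]
p(1.125) = -0.263672 < 0, so the root lies in [1.125, 1.25]
p(1.1875) = 0.1902 > 0, so the root lies in [1.125, 1.1875]
p(1.15625) = -0.044 < 0, so the root lies in [1.15625, 1.1875]
p(1.171875) = 0.0712 > 0, so the root lies in [1.15625, 1.171875]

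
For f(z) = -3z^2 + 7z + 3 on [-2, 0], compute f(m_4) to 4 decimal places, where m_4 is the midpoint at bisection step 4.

-0.0469

z = -1 gives f = -7, negative; keep [-1, 0]
z = -0.5 gives f = -1.25, negative; keep [-0.5, 0]
z = -0.25 gives f = 1.0625, positive; keep [-0.5, -0.25]
z = -0.375 gives f = -0.0469, negative; keep [-0.375, -0.25]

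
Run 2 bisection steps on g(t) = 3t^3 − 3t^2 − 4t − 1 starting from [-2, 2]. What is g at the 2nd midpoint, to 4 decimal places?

-5.0000

midpoint 0: g = -1 < 0 → [0, 2]
midpoint 1: g = -5 < 0 → [1, 2]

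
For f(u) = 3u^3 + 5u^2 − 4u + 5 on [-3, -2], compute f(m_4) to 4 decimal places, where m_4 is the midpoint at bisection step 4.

midpoint -2.5: f = -0.625 < 0 → [-2.5, -2]
midpoint -2.25: f = 5.140625 > 0 → [-2.5, -2.25]
midpoint -2.375: f = 2.513672 > 0 → [-2.5, -2.375]
midpoint -2.4375: f = 1.0105 > 0 → [-2.5, -2.4375]

1.0105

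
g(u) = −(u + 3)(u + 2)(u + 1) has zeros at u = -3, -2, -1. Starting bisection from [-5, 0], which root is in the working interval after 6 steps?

g(-2.5) = -0.375 < 0, so the root lies in [-5, -2.5]
g(-3.75) = 3.609375 > 0, so the root lies in [-3.75, -2.5]
g(-3.125) = 0.298828 > 0, so the root lies in [-3.125, -2.5]
g(-2.8125) = -0.2761 < 0, so the root lies in [-3.125, -2.8125]
g(-2.96875) = -0.0596 < 0, so the root lies in [-3.125, -2.96875]
g(-3.046875) = 0.1004 > 0, so the root lies in [-3.046875, -2.96875]

-3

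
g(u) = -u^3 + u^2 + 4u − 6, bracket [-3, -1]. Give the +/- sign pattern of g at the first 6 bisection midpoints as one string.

g(-2) = -2 < 0, so the root lies in [-3, -2]
g(-2.5) = 5.875 > 0, so the root lies in [-2.5, -2]
g(-2.25) = 1.453125 > 0, so the root lies in [-2.25, -2]
g(-2.125) = -0.3887 < 0, so the root lies in [-2.25, -2.125]
g(-2.1875) = 0.5027 > 0, so the root lies in [-2.1875, -2.125]
g(-2.15625) = 0.0497 > 0, so the root lies in [-2.15625, -2.125]

-++-++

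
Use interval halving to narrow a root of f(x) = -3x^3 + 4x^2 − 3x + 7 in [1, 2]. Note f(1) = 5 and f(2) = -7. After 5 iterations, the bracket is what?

[1.59375, 1.625]

f(1.5) = 1.375 > 0, so the root lies in [1.5, 2]
f(1.75) = -2.078125 < 0, so the root lies in [1.5, 1.75]
f(1.625) = -0.185547 < 0, so the root lies in [1.5, 1.625]
f(1.5625) = 0.634 > 0, so the root lies in [1.5625, 1.625]
f(1.59375) = 0.2343 > 0, so the root lies in [1.59375, 1.625]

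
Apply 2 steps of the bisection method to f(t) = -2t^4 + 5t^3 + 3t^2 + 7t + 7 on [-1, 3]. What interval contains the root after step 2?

[-1, 0]

m = 1, f(m) = 20 (+); new bracket [-1, 1]
m = 0, f(m) = 7 (+); new bracket [-1, 0]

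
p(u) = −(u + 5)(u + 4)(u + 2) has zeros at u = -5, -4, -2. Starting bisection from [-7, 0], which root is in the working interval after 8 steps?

p(-3.5) = 1.125 > 0, so the root lies in [-3.5, 0]
p(-1.75) = -1.828125 < 0, so the root lies in [-3.5, -1.75]
p(-2.625) = 2.041016 > 0, so the root lies in [-2.625, -1.75]
p(-2.1875) = 0.9558 > 0, so the root lies in [-2.1875, -1.75]
p(-1.96875) = -0.1924 < 0, so the root lies in [-2.1875, -1.96875]
p(-2.078125) = 0.4387 > 0, so the root lies in [-2.078125, -1.96875]
p(-2.0234375) = 0.1379 > 0, so the root lies in [-2.0234375, -1.96875]
p(-1.99609375) = -0.0235 < 0, so the root lies in [-2.0234375, -1.99609375]

-2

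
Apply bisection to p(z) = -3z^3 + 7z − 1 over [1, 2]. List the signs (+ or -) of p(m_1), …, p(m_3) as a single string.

p(1.5) = -0.625 < 0, so the root lies in [1, 1.5]
p(1.25) = 1.890625 > 0, so the root lies in [1.25, 1.5]
p(1.375) = 0.826172 > 0, so the root lies in [1.375, 1.5]

-++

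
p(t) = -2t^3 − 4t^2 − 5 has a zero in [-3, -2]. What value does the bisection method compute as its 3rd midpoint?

-2.375

m = -2.5, p(m) = 1.25 (+); new bracket [-2.5, -2]
m = -2.25, p(m) = -2.46875 (−); new bracket [-2.5, -2.25]
m = -2.375, p(m) = -0.769531 (−); new bracket [-2.5, -2.375]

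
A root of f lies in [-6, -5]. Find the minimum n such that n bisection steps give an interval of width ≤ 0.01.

7

Width after n steps is 1/2^n. Need 2^n ≥ 1/0.01 = 100.
2^6 = 64 < 100 ≤ 2^7 = 128, so n = 7.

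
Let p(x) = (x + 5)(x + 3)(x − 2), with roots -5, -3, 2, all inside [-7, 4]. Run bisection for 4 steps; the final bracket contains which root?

2

x = -1.5 gives p = -18.375, negative; keep [-1.5, 4]
x = 1.25 gives p = -19.921875, negative; keep [1.25, 4]
x = 2.625 gives p = 26.806641, positive; keep [1.25, 2.625]
x = 1.9375 gives p = -2.1409, negative; keep [1.9375, 2.625]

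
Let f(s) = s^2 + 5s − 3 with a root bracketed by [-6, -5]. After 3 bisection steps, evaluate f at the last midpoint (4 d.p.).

f(-5.5) = -0.25 < 0, so the root lies in [-6, -5.5]
f(-5.75) = 1.3125 > 0, so the root lies in [-5.75, -5.5]
f(-5.625) = 0.515625 > 0, so the root lies in [-5.625, -5.5]

0.5156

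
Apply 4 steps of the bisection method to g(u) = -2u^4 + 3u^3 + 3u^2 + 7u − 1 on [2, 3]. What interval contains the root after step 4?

[2.5625, 2.625]

u = 2.5 gives g = 4, positive; keep [2.5, 3]
u = 2.75 gives g = -11.054688, negative; keep [2.5, 2.75]
u = 2.625 gives g = -2.650879, negative; keep [2.5, 2.625]
u = 2.5625 gives g = 0.8806, positive; keep [2.5625, 2.625]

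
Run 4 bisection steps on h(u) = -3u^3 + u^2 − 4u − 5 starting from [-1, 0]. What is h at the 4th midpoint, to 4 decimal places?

h(-0.5) = -2.375 < 0, so the root lies in [-1, -0.5]
h(-0.75) = -0.171875 < 0, so the root lies in [-1, -0.75]
h(-0.875) = 1.275391 > 0, so the root lies in [-0.875, -0.75]
h(-0.8125) = 0.5193 > 0, so the root lies in [-0.8125, -0.75]

0.5193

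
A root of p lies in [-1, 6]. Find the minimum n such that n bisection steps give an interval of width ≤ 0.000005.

21

Width after n steps is 7/2^n. Need 2^n ≥ 7/0.000005 = 1400000.
2^20 = 1048576 < 1400000 ≤ 2^21 = 2097152, so n = 21.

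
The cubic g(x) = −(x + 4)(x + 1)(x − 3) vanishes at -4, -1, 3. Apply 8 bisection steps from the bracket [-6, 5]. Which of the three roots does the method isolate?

3

g(-0.5) = 6.125 > 0, so the root lies in [-0.5, 5]
g(2.25) = 15.234375 > 0, so the root lies in [2.25, 5]
g(3.625) = -22.041016 < 0, so the root lies in [2.25, 3.625]
g(2.9375) = 1.7073 > 0, so the root lies in [2.9375, 3.625]
g(3.28125) = -8.7674 < 0, so the root lies in [2.9375, 3.28125]
g(3.109375) = -3.1954 < 0, so the root lies in [2.9375, 3.109375]
g(3.0234375) = -0.6623 < 0, so the root lies in [2.9375, 3.0234375]
g(2.98046875) = 0.5427 > 0, so the root lies in [2.98046875, 3.0234375]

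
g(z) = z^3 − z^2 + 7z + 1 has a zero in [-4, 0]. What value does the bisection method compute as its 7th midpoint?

-0.15625

m = -2, g(m) = -25 (−); new bracket [-2, 0]
m = -1, g(m) = -8 (−); new bracket [-1, 0]
m = -0.5, g(m) = -2.875 (−); new bracket [-0.5, 0]
m = -0.25, g(m) = -0.8281 (−); new bracket [-0.25, 0]
m = -0.125, g(m) = 0.1074 (+); new bracket [-0.25, -0.125]
m = -0.1875, g(m) = -0.3542 (−); new bracket [-0.1875, -0.125]
m = -0.15625, g(m) = -0.122 (−); new bracket [-0.15625, -0.125]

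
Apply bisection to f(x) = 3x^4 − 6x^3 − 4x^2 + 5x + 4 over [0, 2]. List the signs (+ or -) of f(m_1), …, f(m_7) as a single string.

+--++-+

x = 1 gives f = 2, positive; keep [1, 2]
x = 1.5 gives f = -2.5625, negative; keep [1, 1.5]
x = 1.25 gives f = -0.394531, negative; keep [1, 1.25]
x = 1.125 gives f = 0.825, positive; keep [1.125, 1.25]
x = 1.1875 gives f = 0.2151, positive; keep [1.1875, 1.25]
x = 1.21875 gives f = -0.0905, negative; keep [1.1875, 1.21875]
x = 1.203125 gives f = 0.0622, positive; keep [1.203125, 1.21875]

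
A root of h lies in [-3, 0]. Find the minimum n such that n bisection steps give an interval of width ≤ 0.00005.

Width after n steps is 3/2^n. Need 2^n ≥ 3/0.00005 = 60000.
2^15 = 32768 < 60000 ≤ 2^16 = 65536, so n = 16.

16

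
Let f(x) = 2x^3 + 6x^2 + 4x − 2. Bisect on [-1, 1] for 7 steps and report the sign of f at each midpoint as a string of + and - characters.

midpoint 0: f = -2 < 0 → [0, 1]
midpoint 0.5: f = 1.75 > 0 → [0, 0.5]
midpoint 0.25: f = -0.59375 < 0 → [0.25, 0.5]
midpoint 0.375: f = 0.4492 > 0 → [0.25, 0.375]
midpoint 0.3125: f = -0.103 < 0 → [0.3125, 0.375]
midpoint 0.34375: f = 0.1652 > 0 → [0.3125, 0.34375]
midpoint 0.328125: f = 0.0292 > 0 → [0.3125, 0.328125]

-+-+-++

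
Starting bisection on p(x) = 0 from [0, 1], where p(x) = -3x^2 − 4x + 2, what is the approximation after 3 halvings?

m = 0.5, p(m) = -0.75 (−); new bracket [0, 0.5]
m = 0.25, p(m) = 0.8125 (+); new bracket [0.25, 0.5]
m = 0.375, p(m) = 0.078125 (+); new bracket [0.375, 0.5]

0.375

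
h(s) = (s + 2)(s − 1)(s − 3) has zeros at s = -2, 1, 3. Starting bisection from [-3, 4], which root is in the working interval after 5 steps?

-2

midpoint 0.5: h = 3.125 > 0 → [-3, 0.5]
midpoint -1.25: h = 7.171875 > 0 → [-3, -1.25]
midpoint -2.125: h = -2.001953 < 0 → [-2.125, -1.25]
midpoint -1.6875: h = 3.9368 > 0 → [-2.125, -1.6875]
midpoint -1.90625: h = 1.3368 > 0 → [-2.125, -1.90625]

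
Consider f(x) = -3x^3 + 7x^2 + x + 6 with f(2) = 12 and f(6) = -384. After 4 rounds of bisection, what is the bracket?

[2.5, 2.75]

x = 4 gives f = -70, negative; keep [2, 4]
x = 3 gives f = -9, negative; keep [2, 3]
x = 2.5 gives f = 5.375, positive; keep [2.5, 3]
x = 2.75 gives f = -0.7031, negative; keep [2.5, 2.75]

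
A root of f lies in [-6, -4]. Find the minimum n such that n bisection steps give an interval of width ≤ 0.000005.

19

Width after n steps is 2/2^n. Need 2^n ≥ 2/0.000005 = 400000.
2^18 = 262144 < 400000 ≤ 2^19 = 524288, so n = 19.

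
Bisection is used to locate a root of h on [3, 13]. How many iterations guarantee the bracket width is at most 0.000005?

21

Width after n steps is 10/2^n. Need 2^n ≥ 10/0.000005 = 2000000.
2^20 = 1048576 < 2000000 ≤ 2^21 = 2097152, so n = 21.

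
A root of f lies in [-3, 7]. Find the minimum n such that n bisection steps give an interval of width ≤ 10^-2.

10

Width after n steps is 10/2^n. Need 2^n ≥ 10/10^-2 = 1000.
2^9 = 512 < 1000 ≤ 2^10 = 1024, so n = 10.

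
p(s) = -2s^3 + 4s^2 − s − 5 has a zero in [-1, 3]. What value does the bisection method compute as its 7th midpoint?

-0.84375

midpoint 1: p = -4 < 0 → [-1, 1]
midpoint 0: p = -5 < 0 → [-1, 0]
midpoint -0.5: p = -3.25 < 0 → [-1, -0.5]
midpoint -0.75: p = -1.1562 < 0 → [-1, -0.75]
midpoint -0.875: p = 0.2773 > 0 → [-0.875, -0.75]
midpoint -0.8125: p = -0.4741 < 0 → [-0.875, -0.8125]
midpoint -0.84375: p = -0.1072 < 0 → [-0.875, -0.84375]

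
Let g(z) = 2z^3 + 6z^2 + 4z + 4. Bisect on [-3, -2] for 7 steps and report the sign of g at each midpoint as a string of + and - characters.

+----+-

midpoint -2.5: g = 0.25 > 0 → [-3, -2.5]
midpoint -2.75: g = -3.21875 < 0 → [-2.75, -2.5]
midpoint -2.625: g = -1.332031 < 0 → [-2.625, -2.5]
midpoint -2.5625: g = -0.5044 < 0 → [-2.5625, -2.5]
midpoint -2.53125: g = -0.1182 < 0 → [-2.53125, -2.5]
midpoint -2.515625: g = 0.0681 > 0 → [-2.53125, -2.515625]
midpoint -2.5234375: g = -0.0245 < 0 → [-2.5234375, -2.515625]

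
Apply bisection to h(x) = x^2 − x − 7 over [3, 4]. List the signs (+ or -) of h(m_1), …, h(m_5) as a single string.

++--+

midpoint 3.5: h = 1.75 > 0 → [3, 3.5]
midpoint 3.25: h = 0.3125 > 0 → [3, 3.25]
midpoint 3.125: h = -0.359375 < 0 → [3.125, 3.25]
midpoint 3.1875: h = -0.0273 < 0 → [3.1875, 3.25]
midpoint 3.21875: h = 0.1416 > 0 → [3.1875, 3.21875]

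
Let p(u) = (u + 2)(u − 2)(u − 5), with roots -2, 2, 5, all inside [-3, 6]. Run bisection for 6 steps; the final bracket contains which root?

-2

p(1.5) = 6.125 > 0, so the root lies in [-3, 1.5]
p(-0.75) = 19.765625 > 0, so the root lies in [-3, -0.75]
p(-1.875) = 3.330078 > 0, so the root lies in [-3, -1.875]
p(-2.4375) = -14.4392 < 0, so the root lies in [-2.4375, -1.875]
p(-2.15625) = -4.6474 < 0, so the root lies in [-2.15625, -1.875]
p(-2.015625) = -0.4402 < 0, so the root lies in [-2.015625, -1.875]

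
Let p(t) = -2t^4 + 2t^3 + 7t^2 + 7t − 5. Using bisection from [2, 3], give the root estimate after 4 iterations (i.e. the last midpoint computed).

2.6875

m = 2.5, p(m) = 9.375 (+); new bracket [2.5, 3]
m = 2.75, p(m) = -5.601562 (−); new bracket [2.5, 2.75]
m = 2.625, p(m) = 2.82373 (+); new bracket [2.625, 2.75]
m = 2.6875, p(m) = -1.1407 (−); new bracket [2.625, 2.6875]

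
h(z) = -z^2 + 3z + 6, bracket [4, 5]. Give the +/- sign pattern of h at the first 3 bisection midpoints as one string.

-+-

z = 4.5 gives h = -0.75, negative; keep [4, 4.5]
z = 4.25 gives h = 0.6875, positive; keep [4.25, 4.5]
z = 4.375 gives h = -0.015625, negative; keep [4.25, 4.375]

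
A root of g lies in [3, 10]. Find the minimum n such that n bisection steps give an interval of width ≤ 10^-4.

17

Width after n steps is 7/2^n. Need 2^n ≥ 7/10^-4 = 70000.
2^16 = 65536 < 70000 ≤ 2^17 = 131072, so n = 17.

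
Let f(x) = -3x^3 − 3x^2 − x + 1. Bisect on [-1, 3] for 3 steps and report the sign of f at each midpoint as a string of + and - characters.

-+-

f(1) = -6 < 0, so the root lies in [-1, 1]
f(0) = 1 > 0, so the root lies in [0, 1]
f(0.5) = -0.625 < 0, so the root lies in [0, 0.5]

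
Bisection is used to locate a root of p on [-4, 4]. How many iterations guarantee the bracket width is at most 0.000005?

Width after n steps is 8/2^n. Need 2^n ≥ 8/0.000005 = 1600000.
2^20 = 1048576 < 1600000 ≤ 2^21 = 2097152, so n = 21.

21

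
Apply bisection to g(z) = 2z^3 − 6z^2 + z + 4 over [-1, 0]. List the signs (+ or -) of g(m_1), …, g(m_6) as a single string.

m = -0.5, g(m) = 1.75 (+); new bracket [-1, -0.5]
m = -0.75, g(m) = -0.96875 (−); new bracket [-0.75, -0.5]
m = -0.625, g(m) = 0.542969 (+); new bracket [-0.75, -0.625]
m = -0.6875, g(m) = -0.1733 (−); new bracket [-0.6875, -0.625]
m = -0.65625, g(m) = 0.1945 (+); new bracket [-0.6875, -0.65625]
m = -0.671875, g(m) = 0.013 (+); new bracket [-0.6875, -0.671875]

+-+-++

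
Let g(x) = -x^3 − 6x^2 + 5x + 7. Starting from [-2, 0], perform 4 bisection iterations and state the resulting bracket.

[-0.875, -0.75]

midpoint -1: g = -3 < 0 → [-1, 0]
midpoint -0.5: g = 3.125 > 0 → [-1, -0.5]
midpoint -0.75: g = 0.296875 > 0 → [-1, -0.75]
midpoint -0.875: g = -1.2988 < 0 → [-0.875, -0.75]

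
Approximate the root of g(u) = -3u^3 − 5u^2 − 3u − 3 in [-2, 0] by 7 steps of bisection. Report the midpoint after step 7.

-1.453125

m = -1, g(m) = -2 (−); new bracket [-2, -1]
m = -1.5, g(m) = 0.375 (+); new bracket [-1.5, -1]
m = -1.25, g(m) = -1.203125 (−); new bracket [-1.5, -1.25]
m = -1.375, g(m) = -0.5293 (−); new bracket [-1.5, -1.375]
m = -1.4375, g(m) = -0.1082 (−); new bracket [-1.5, -1.4375]
m = -1.46875, g(m) = 0.1254 (+); new bracket [-1.46875, -1.4375]
m = -1.453125, g(m) = 0.0066 (+); new bracket [-1.453125, -1.4375]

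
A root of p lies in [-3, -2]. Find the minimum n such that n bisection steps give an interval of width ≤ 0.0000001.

24

Width after n steps is 1/2^n. Need 2^n ≥ 1/0.0000001 = 10000000.
2^23 = 8388608 < 10000000 ≤ 2^24 = 16777216, so n = 24.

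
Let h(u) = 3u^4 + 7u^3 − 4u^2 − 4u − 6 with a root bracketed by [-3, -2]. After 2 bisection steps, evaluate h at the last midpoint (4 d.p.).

0.7461

h(-2.5) = -13.1875 < 0, so the root lies in [-3, -2.5]
h(-2.75) = 0.746094 > 0, so the root lies in [-2.75, -2.5]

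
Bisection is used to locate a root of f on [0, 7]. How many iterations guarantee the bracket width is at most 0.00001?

Width after n steps is 7/2^n. Need 2^n ≥ 7/0.00001 = 700000.
2^19 = 524288 < 700000 ≤ 2^20 = 1048576, so n = 20.

20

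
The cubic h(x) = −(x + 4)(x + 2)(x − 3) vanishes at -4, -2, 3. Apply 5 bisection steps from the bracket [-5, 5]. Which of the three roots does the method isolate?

m = 0, h(m) = 24 (+); new bracket [0, 5]
m = 2.5, h(m) = 14.625 (+); new bracket [2.5, 5]
m = 3.75, h(m) = -33.421875 (−); new bracket [2.5, 3.75]
m = 3.125, h(m) = -4.5645 (−); new bracket [2.5, 3.125]
m = 2.8125, h(m) = 6.1472 (+); new bracket [2.8125, 3.125]

3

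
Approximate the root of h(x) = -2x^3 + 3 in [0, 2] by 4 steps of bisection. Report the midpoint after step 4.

1.125

x = 1 gives h = 1, positive; keep [1, 2]
x = 1.5 gives h = -3.75, negative; keep [1, 1.5]
x = 1.25 gives h = -0.90625, negative; keep [1, 1.25]
x = 1.125 gives h = 0.1523, positive; keep [1.125, 1.25]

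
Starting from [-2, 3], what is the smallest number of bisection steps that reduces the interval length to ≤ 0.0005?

14

Width after n steps is 5/2^n. Need 2^n ≥ 5/0.0005 = 10000.
2^13 = 8192 < 10000 ≤ 2^14 = 16384, so n = 14.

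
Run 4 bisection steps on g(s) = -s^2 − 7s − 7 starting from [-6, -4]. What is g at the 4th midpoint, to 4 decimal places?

midpoint -5: g = 3 > 0 → [-6, -5]
midpoint -5.5: g = 1.25 > 0 → [-6, -5.5]
midpoint -5.75: g = 0.1875 > 0 → [-6, -5.75]
midpoint -5.875: g = -0.3906 < 0 → [-5.875, -5.75]

-0.3906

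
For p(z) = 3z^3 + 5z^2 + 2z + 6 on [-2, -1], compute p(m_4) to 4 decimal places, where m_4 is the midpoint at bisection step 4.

m = -1.5, p(m) = 4.125 (+); new bracket [-2, -1.5]
m = -1.75, p(m) = 1.734375 (+); new bracket [-2, -1.75]
m = -1.875, p(m) = 0.052734 (+); new bracket [-2, -1.875]
m = -1.9375, p(m) = -0.925 (−); new bracket [-1.9375, -1.875]

-0.9250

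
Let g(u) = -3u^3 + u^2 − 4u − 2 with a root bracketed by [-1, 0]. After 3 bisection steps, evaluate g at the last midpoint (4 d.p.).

midpoint -0.5: g = 0.625 > 0 → [-0.5, 0]
midpoint -0.25: g = -0.890625 < 0 → [-0.5, -0.25]
midpoint -0.375: g = -0.201172 < 0 → [-0.5, -0.375]

-0.2012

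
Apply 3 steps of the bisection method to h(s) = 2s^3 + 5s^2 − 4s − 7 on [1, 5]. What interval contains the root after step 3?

[1, 1.5]

midpoint 3: h = 80 > 0 → [1, 3]
midpoint 2: h = 21 > 0 → [1, 2]
midpoint 1.5: h = 5 > 0 → [1, 1.5]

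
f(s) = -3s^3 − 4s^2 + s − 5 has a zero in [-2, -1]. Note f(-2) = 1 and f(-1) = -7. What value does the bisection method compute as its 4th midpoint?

-1.9375

m = -1.5, f(m) = -5.375 (−); new bracket [-2, -1.5]
m = -1.75, f(m) = -2.921875 (−); new bracket [-2, -1.75]
m = -1.875, f(m) = -1.162109 (−); new bracket [-2, -1.875]
m = -1.9375, f(m) = -0.1335 (−); new bracket [-2, -1.9375]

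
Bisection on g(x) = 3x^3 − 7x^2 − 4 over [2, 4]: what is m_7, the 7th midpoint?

2.546875

m = 3, g(m) = 14 (+); new bracket [2, 3]
m = 2.5, g(m) = -0.875 (−); new bracket [2.5, 3]
m = 2.75, g(m) = 5.453125 (+); new bracket [2.5, 2.75]
m = 2.625, g(m) = 2.0293 (+); new bracket [2.5, 2.625]
m = 2.5625, g(m) = 0.5144 (+); new bracket [2.5, 2.5625]
m = 2.53125, g(m) = -0.1957 (−); new bracket [2.53125, 2.5625]
m = 2.546875, g(m) = 0.1555 (+); new bracket [2.53125, 2.546875]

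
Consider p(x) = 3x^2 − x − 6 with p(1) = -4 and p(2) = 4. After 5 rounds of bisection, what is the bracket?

x = 1.5 gives p = -0.75, negative; keep [1.5, 2]
x = 1.75 gives p = 1.4375, positive; keep [1.5, 1.75]
x = 1.625 gives p = 0.296875, positive; keep [1.5, 1.625]
x = 1.5625 gives p = -0.2383, negative; keep [1.5625, 1.625]
x = 1.59375 gives p = 0.0264, positive; keep [1.5625, 1.59375]

[1.5625, 1.59375]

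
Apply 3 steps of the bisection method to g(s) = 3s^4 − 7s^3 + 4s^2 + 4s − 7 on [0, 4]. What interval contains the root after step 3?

midpoint 2: g = 9 > 0 → [0, 2]
midpoint 1: g = -3 < 0 → [1, 2]
midpoint 1.5: g = -0.4375 < 0 → [1.5, 2]

[1.5, 2]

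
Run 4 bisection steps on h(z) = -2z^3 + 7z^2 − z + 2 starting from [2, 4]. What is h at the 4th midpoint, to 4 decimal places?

z = 3 gives h = 8, positive; keep [3, 4]
z = 3.5 gives h = -1.5, negative; keep [3, 3.5]
z = 3.25 gives h = 4.03125, positive; keep [3.25, 3.5]
z = 3.375 gives h = 1.4727, positive; keep [3.375, 3.5]

1.4727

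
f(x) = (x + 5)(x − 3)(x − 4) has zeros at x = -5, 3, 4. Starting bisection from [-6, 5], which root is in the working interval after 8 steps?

-5

x = -0.5 gives f = 70.875, positive; keep [-6, -0.5]
x = -3.25 gives f = 79.296875, positive; keep [-6, -3.25]
x = -4.625 gives f = 24.662109, positive; keep [-6, -4.625]
x = -5.3125 gives f = -24.1907, negative; keep [-5.3125, -4.625]
x = -4.96875 gives f = 2.2334, positive; keep [-5.3125, -4.96875]
x = -5.140625 gives f = -10.464, negative; keep [-5.140625, -4.96875]
x = -5.0546875 gives f = -3.9885, negative; keep [-5.0546875, -4.96875]
x = -5.01171875 gives f = -0.8461, negative; keep [-5.01171875, -4.96875]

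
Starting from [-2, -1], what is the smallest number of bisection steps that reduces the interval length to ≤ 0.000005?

18

Width after n steps is 1/2^n. Need 2^n ≥ 1/0.000005 = 200000.
2^17 = 131072 < 200000 ≤ 2^18 = 262144, so n = 18.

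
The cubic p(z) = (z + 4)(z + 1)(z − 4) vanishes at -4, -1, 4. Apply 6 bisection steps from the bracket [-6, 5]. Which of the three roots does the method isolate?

4

midpoint -0.5: p = -7.875 < 0 → [-0.5, 5]
midpoint 2.25: p = -35.546875 < 0 → [2.25, 5]
midpoint 3.625: p = -13.224609 < 0 → [3.625, 5]
midpoint 4.3125: p = 13.8 > 0 → [3.625, 4.3125]
midpoint 3.96875: p = -1.2373 < 0 → [3.96875, 4.3125]
midpoint 4.140625: p = 5.8849 > 0 → [3.96875, 4.140625]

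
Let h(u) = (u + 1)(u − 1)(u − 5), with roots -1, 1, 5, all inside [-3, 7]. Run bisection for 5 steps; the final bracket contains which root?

5

m = 2, h(m) = -9 (−); new bracket [2, 7]
m = 4.5, h(m) = -9.625 (−); new bracket [4.5, 7]
m = 5.75, h(m) = 24.046875 (+); new bracket [4.5, 5.75]
m = 5.125, h(m) = 3.1582 (+); new bracket [4.5, 5.125]
m = 4.8125, h(m) = -4.155 (−); new bracket [4.8125, 5.125]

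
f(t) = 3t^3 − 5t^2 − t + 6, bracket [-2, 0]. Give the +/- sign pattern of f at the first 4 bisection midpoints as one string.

midpoint -1: f = -1 < 0 → [-1, 0]
midpoint -0.5: f = 4.875 > 0 → [-1, -0.5]
midpoint -0.75: f = 2.671875 > 0 → [-1, -0.75]
midpoint -0.875: f = 1.0371 > 0 → [-1, -0.875]

-+++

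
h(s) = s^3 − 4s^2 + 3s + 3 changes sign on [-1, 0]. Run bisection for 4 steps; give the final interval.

midpoint -0.5: h = 0.375 > 0 → [-1, -0.5]
midpoint -0.75: h = -1.921875 < 0 → [-0.75, -0.5]
midpoint -0.625: h = -0.681641 < 0 → [-0.625, -0.5]
midpoint -0.5625: h = -0.1311 < 0 → [-0.5625, -0.5]

[-0.5625, -0.5]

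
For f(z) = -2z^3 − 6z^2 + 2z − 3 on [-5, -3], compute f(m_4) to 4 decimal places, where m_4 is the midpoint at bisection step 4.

f(-4) = 21 > 0, so the root lies in [-4, -3]
f(-3.5) = 2.25 > 0, so the root lies in [-3.5, -3]
f(-3.25) = -4.21875 < 0, so the root lies in [-3.5, -3.25]
f(-3.375) = -1.207 < 0, so the root lies in [-3.5, -3.375]

-1.2070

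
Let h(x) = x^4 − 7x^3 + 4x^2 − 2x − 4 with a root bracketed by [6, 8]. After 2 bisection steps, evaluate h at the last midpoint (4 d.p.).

h(7) = 178 > 0, so the root lies in [6, 7]
h(6.5) = 14.6875 > 0, so the root lies in [6, 6.5]

14.6875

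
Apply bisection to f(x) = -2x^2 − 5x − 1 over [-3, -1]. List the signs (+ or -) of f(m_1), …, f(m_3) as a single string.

f(-2) = 1 > 0, so the root lies in [-3, -2]
f(-2.5) = -1 < 0, so the root lies in [-2.5, -2]
f(-2.25) = 0.125 > 0, so the root lies in [-2.5, -2.25]

+-+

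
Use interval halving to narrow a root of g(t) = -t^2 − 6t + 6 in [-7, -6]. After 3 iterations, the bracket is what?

[-6.875, -6.75]

g(-6.5) = 2.75 > 0, so the root lies in [-7, -6.5]
g(-6.75) = 0.9375 > 0, so the root lies in [-7, -6.75]
g(-6.875) = -0.015625 < 0, so the root lies in [-6.875, -6.75]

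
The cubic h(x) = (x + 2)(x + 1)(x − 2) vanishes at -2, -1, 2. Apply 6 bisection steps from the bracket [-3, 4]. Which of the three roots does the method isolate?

2

x = 0.5 gives h = -5.625, negative; keep [0.5, 4]
x = 2.25 gives h = 3.453125, positive; keep [0.5, 2.25]
x = 1.375 gives h = -5.009766, negative; keep [1.375, 2.25]
x = 1.8125 gives h = -2.0105, negative; keep [1.8125, 2.25]
x = 2.03125 gives h = 0.3819, positive; keep [1.8125, 2.03125]
x = 1.921875 gives h = -0.8953, negative; keep [1.921875, 2.03125]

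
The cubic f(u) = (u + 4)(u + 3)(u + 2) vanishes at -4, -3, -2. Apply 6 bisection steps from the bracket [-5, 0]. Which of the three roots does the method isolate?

midpoint -2.5: f = -0.375 < 0 → [-2.5, 0]
midpoint -1.25: f = 3.609375 > 0 → [-2.5, -1.25]
midpoint -1.875: f = 0.298828 > 0 → [-2.5, -1.875]
midpoint -2.1875: f = -0.2761 < 0 → [-2.1875, -1.875]
midpoint -2.03125: f = -0.0596 < 0 → [-2.03125, -1.875]
midpoint -1.953125: f = 0.1004 > 0 → [-2.03125, -1.953125]

-2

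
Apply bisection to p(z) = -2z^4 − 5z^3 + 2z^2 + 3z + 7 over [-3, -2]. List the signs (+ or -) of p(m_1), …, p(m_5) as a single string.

midpoint -2.5: p = 12 > 0 → [-3, -2.5]
midpoint -2.75: p = 3.476562 > 0 → [-3, -2.75]
midpoint -2.875: p = -2.916504 < 0 → [-2.875, -2.75]
midpoint -2.8125: p = 0.4782 > 0 → [-2.875, -2.8125]
midpoint -2.84375: p = -1.168 < 0 → [-2.84375, -2.8125]

++-+-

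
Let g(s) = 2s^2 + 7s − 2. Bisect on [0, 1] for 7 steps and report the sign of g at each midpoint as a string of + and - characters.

+-++++-

s = 0.5 gives g = 2, positive; keep [0, 0.5]
s = 0.25 gives g = -0.125, negative; keep [0.25, 0.5]
s = 0.375 gives g = 0.90625, positive; keep [0.25, 0.375]
s = 0.3125 gives g = 0.3828, positive; keep [0.25, 0.3125]
s = 0.28125 gives g = 0.127, positive; keep [0.25, 0.28125]
s = 0.265625 gives g = 0.0005, positive; keep [0.25, 0.265625]
s = 0.2578125 gives g = -0.0624, negative; keep [0.2578125, 0.265625]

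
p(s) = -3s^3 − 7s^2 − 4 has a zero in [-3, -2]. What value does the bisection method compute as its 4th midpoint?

-2.5625

s = -2.5 gives p = -0.875, negative; keep [-3, -2.5]
s = -2.75 gives p = 5.453125, positive; keep [-2.75, -2.5]
s = -2.625 gives p = 2.029297, positive; keep [-2.625, -2.5]
s = -2.5625 gives p = 0.5144, positive; keep [-2.5625, -2.5]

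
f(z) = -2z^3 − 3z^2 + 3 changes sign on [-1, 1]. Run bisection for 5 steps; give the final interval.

z = 0 gives f = 3, positive; keep [0, 1]
z = 0.5 gives f = 2, positive; keep [0.5, 1]
z = 0.75 gives f = 0.46875, positive; keep [0.75, 1]
z = 0.875 gives f = -0.6367, negative; keep [0.75, 0.875]
z = 0.8125 gives f = -0.0532, negative; keep [0.75, 0.8125]

[0.75, 0.8125]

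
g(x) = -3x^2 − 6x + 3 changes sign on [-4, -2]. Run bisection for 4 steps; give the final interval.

x = -3 gives g = -6, negative; keep [-3, -2]
x = -2.5 gives g = -0.75, negative; keep [-2.5, -2]
x = -2.25 gives g = 1.3125, positive; keep [-2.5, -2.25]
x = -2.375 gives g = 0.3281, positive; keep [-2.5, -2.375]

[-2.5, -2.375]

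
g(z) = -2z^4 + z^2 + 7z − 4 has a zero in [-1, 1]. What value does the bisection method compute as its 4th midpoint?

0.625

midpoint 0: g = -4 < 0 → [0, 1]
midpoint 0.5: g = -0.375 < 0 → [0.5, 1]
midpoint 0.75: g = 1.179688 > 0 → [0.5, 0.75]
midpoint 0.625: g = 0.4604 > 0 → [0.5, 0.625]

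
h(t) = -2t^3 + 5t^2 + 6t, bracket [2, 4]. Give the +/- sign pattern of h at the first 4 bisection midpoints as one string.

+-++

h(3) = 9 > 0, so the root lies in [3, 4]
h(3.5) = -3.5 < 0, so the root lies in [3, 3.5]
h(3.25) = 3.65625 > 0, so the root lies in [3.25, 3.5]
h(3.375) = 0.3164 > 0, so the root lies in [3.375, 3.5]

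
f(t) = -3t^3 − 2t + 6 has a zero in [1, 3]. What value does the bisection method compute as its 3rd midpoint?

t = 2 gives f = -22, negative; keep [1, 2]
t = 1.5 gives f = -7.125, negative; keep [1, 1.5]
t = 1.25 gives f = -2.359375, negative; keep [1, 1.25]

1.25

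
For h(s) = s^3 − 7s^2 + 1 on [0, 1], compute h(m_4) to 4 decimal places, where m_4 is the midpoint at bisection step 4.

-0.2561

h(0.5) = -0.625 < 0, so the root lies in [0, 0.5]
h(0.25) = 0.578125 > 0, so the root lies in [0.25, 0.5]
h(0.375) = 0.068359 > 0, so the root lies in [0.375, 0.5]
h(0.4375) = -0.2561 < 0, so the root lies in [0.375, 0.4375]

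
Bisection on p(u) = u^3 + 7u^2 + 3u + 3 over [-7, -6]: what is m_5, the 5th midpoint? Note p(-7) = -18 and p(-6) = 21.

-6.59375

midpoint -6.5: p = 4.625 > 0 → [-7, -6.5]
midpoint -6.75: p = -5.859375 < 0 → [-6.75, -6.5]
midpoint -6.625: p = -0.416016 < 0 → [-6.625, -6.5]
midpoint -6.5625: p = 2.1541 > 0 → [-6.625, -6.5625]
midpoint -6.59375: p = 0.8815 > 0 → [-6.625, -6.59375]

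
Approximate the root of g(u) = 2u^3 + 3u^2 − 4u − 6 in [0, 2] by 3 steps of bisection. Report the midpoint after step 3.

midpoint 1: g = -5 < 0 → [1, 2]
midpoint 1.5: g = 1.5 > 0 → [1, 1.5]
midpoint 1.25: g = -2.40625 < 0 → [1.25, 1.5]

1.25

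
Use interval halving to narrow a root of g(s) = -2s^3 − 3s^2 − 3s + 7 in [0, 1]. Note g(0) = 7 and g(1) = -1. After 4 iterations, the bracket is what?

[0.875, 0.9375]

g(0.5) = 4.5 > 0, so the root lies in [0.5, 1]
g(0.75) = 2.21875 > 0, so the root lies in [0.75, 1]
g(0.875) = 0.738281 > 0, so the root lies in [0.875, 1]
g(0.9375) = -0.0972 < 0, so the root lies in [0.875, 0.9375]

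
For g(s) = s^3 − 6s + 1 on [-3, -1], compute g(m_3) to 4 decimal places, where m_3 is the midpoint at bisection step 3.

-3.2969

midpoint -2: g = 5 > 0 → [-3, -2]
midpoint -2.5: g = 0.375 > 0 → [-3, -2.5]
midpoint -2.75: g = -3.296875 < 0 → [-2.75, -2.5]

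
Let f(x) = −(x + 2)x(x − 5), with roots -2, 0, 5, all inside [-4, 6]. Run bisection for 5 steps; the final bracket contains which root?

5

midpoint 1: f = 12 > 0 → [1, 6]
midpoint 3.5: f = 28.875 > 0 → [3.5, 6]
midpoint 4.75: f = 8.015625 > 0 → [4.75, 6]
midpoint 5.375: f = -14.8652 < 0 → [4.75, 5.375]
midpoint 5.0625: f = -2.2346 < 0 → [4.75, 5.0625]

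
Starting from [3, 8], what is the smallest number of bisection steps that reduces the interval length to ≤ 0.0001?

16

Width after n steps is 5/2^n. Need 2^n ≥ 5/0.0001 = 50000.
2^15 = 32768 < 50000 ≤ 2^16 = 65536, so n = 16.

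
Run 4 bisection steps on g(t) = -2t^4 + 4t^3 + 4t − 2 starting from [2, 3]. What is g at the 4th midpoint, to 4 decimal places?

midpoint 2.5: g = -7.625 < 0 → [2, 2.5]
midpoint 2.25: g = 1.304688 > 0 → [2.25, 2.5]
midpoint 2.375: g = -2.547363 < 0 → [2.25, 2.375]
midpoint 2.3125: g = -0.479 < 0 → [2.25, 2.3125]

-0.4790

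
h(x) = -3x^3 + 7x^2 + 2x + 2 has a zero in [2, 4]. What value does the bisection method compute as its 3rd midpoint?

m = 3, h(m) = -10 (−); new bracket [2, 3]
m = 2.5, h(m) = 3.875 (+); new bracket [2.5, 3]
m = 2.75, h(m) = -1.953125 (−); new bracket [2.5, 2.75]

2.75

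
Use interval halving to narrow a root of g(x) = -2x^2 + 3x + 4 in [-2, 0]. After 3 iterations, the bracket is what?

[-1, -0.75]

m = -1, g(m) = -1 (−); new bracket [-1, 0]
m = -0.5, g(m) = 2 (+); new bracket [-1, -0.5]
m = -0.75, g(m) = 0.625 (+); new bracket [-1, -0.75]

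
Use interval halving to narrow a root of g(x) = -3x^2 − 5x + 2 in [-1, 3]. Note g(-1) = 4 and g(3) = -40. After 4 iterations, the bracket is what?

[0.25, 0.5]

midpoint 1: g = -6 < 0 → [-1, 1]
midpoint 0: g = 2 > 0 → [0, 1]
midpoint 0.5: g = -1.25 < 0 → [0, 0.5]
midpoint 0.25: g = 0.5625 > 0 → [0.25, 0.5]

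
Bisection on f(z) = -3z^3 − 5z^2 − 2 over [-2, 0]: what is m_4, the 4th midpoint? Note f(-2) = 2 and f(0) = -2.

-1.875

f(-1) = -4 < 0, so the root lies in [-2, -1]
f(-1.5) = -3.125 < 0, so the root lies in [-2, -1.5]
f(-1.75) = -1.234375 < 0, so the root lies in [-2, -1.75]
f(-1.875) = 0.1973 > 0, so the root lies in [-1.875, -1.75]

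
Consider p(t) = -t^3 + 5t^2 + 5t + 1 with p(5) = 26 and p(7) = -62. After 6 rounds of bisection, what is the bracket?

t = 6 gives p = -5, negative; keep [5, 6]
t = 5.5 gives p = 13.375, positive; keep [5.5, 6]
t = 5.75 gives p = 4.953125, positive; keep [5.75, 6]
t = 5.875 gives p = 0.1738, positive; keep [5.875, 6]
t = 5.9375 gives p = -2.363, negative; keep [5.875, 5.9375]
t = 5.90625 gives p = -1.0822, negative; keep [5.875, 5.90625]

[5.875, 5.90625]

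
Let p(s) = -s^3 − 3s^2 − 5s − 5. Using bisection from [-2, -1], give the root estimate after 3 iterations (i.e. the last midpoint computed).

m = -1.5, p(m) = -0.875 (−); new bracket [-2, -1.5]
m = -1.75, p(m) = -0.078125 (−); new bracket [-2, -1.75]
m = -1.875, p(m) = 0.419922 (+); new bracket [-1.875, -1.75]

-1.875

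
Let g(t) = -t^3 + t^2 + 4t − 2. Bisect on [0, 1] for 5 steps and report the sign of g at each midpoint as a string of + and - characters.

+----

t = 0.5 gives g = 0.125, positive; keep [0, 0.5]
t = 0.25 gives g = -0.953125, negative; keep [0.25, 0.5]
t = 0.375 gives g = -0.412109, negative; keep [0.375, 0.5]
t = 0.4375 gives g = -0.1423, negative; keep [0.4375, 0.5]
t = 0.46875 gives g = -0.0083, negative; keep [0.46875, 0.5]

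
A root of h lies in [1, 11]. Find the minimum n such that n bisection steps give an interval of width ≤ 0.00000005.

28

Width after n steps is 10/2^n. Need 2^n ≥ 10/0.00000005 = 200000000.
2^27 = 134217728 < 200000000 ≤ 2^28 = 268435456, so n = 28.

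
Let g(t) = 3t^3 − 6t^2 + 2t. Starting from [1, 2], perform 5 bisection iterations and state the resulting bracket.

m = 1.5, g(m) = -0.375 (−); new bracket [1.5, 2]
m = 1.75, g(m) = 1.203125 (+); new bracket [1.5, 1.75]
m = 1.625, g(m) = 0.279297 (+); new bracket [1.5, 1.625]
m = 1.5625, g(m) = -0.0793 (−); new bracket [1.5625, 1.625]
m = 1.59375, g(m) = 0.0918 (+); new bracket [1.5625, 1.59375]

[1.5625, 1.59375]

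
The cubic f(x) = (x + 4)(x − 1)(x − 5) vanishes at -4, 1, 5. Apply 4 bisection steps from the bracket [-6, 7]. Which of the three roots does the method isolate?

f(0.5) = 10.125 > 0, so the root lies in [-6, 0.5]
f(-2.75) = 36.328125 > 0, so the root lies in [-6, -2.75]
f(-4.375) = -18.896484 < 0, so the root lies in [-4.375, -2.75]
f(-3.5625) = 17.0916 > 0, so the root lies in [-4.375, -3.5625]

-4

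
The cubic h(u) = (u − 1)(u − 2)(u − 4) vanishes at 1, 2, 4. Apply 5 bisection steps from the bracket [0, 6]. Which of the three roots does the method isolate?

4

h(3) = -2 < 0, so the root lies in [3, 6]
h(4.5) = 4.375 > 0, so the root lies in [3, 4.5]
h(3.75) = -1.203125 < 0, so the root lies in [3.75, 4.5]
h(4.125) = 0.8301 > 0, so the root lies in [3.75, 4.125]
h(3.9375) = -0.3557 < 0, so the root lies in [3.9375, 4.125]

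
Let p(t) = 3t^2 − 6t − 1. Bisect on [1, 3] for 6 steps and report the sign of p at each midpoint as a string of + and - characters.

-++-++

t = 2 gives p = -1, negative; keep [2, 3]
t = 2.5 gives p = 2.75, positive; keep [2, 2.5]
t = 2.25 gives p = 0.6875, positive; keep [2, 2.25]
t = 2.125 gives p = -0.2031, negative; keep [2.125, 2.25]
t = 2.1875 gives p = 0.2305, positive; keep [2.125, 2.1875]
t = 2.15625 gives p = 0.0107, positive; keep [2.125, 2.15625]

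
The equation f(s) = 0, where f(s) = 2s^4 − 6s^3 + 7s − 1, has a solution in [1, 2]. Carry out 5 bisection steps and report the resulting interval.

[1.375, 1.40625]

s = 1.5 gives f = -0.625, negative; keep [1, 1.5]
s = 1.25 gives f = 0.914062, positive; keep [1.25, 1.5]
s = 1.375 gives f = 0.17627, positive; keep [1.375, 1.5]
s = 1.4375 gives f = -0.2202, negative; keep [1.375, 1.4375]
s = 1.40625 gives f = -0.0204, negative; keep [1.375, 1.40625]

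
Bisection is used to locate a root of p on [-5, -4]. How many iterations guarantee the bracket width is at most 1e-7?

24

Width after n steps is 1/2^n. Need 2^n ≥ 1/1e-7 = 10000000.
2^23 = 8388608 < 10000000 ≤ 2^24 = 16777216, so n = 24.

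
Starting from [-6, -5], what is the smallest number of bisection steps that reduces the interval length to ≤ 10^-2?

Width after n steps is 1/2^n. Need 2^n ≥ 1/10^-2 = 100.
2^6 = 64 < 100 ≤ 2^7 = 128, so n = 7.

7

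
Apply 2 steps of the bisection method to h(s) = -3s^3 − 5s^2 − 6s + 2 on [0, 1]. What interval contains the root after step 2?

midpoint 0.5: h = -2.625 < 0 → [0, 0.5]
midpoint 0.25: h = 0.140625 > 0 → [0.25, 0.5]

[0.25, 0.5]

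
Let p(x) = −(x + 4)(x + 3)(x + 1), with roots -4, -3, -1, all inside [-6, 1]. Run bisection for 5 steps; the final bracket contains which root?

p(-2.5) = 1.125 > 0, so the root lies in [-2.5, 1]
p(-0.75) = -1.828125 < 0, so the root lies in [-2.5, -0.75]
p(-1.625) = 2.041016 > 0, so the root lies in [-1.625, -0.75]
p(-1.1875) = 0.9558 > 0, so the root lies in [-1.1875, -0.75]
p(-0.96875) = -0.1924 < 0, so the root lies in [-1.1875, -0.96875]

-1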